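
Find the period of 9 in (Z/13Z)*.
3

13 is prime, so ord(9) divides φ(13) = 12.
Divisors of 12: 1, 2, 3, 4, 6, 12.
Repeated squaring: 9^1 ≡ 9, 9^2 ≡ 3, 9^4 ≡ 9, 9^8 ≡ 3 (mod 13).
Test 9^d mod 13 for each divisor d in increasing order:
9^1 ≡ 9
9^2 ≡ 3
9^3 = 9^2·9^1 ≡ 1  ← first divisor giving 1
The order is 3.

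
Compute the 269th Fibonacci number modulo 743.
199

Matrix identity: Q^n = [[F_(n+1), F_n], [F_n, F_(n-1)]] with Q = [[1,1],[1,0]].
n = 269 = 100001101₂. Square-and-multiply, entries mod 743:
Q^1 = [[1,1],[1,0]]
Q^2 = (Q^1)² = [[2,1],[1,1]]
Q^4 = (Q^2)² = [[5,3],[3,2]]
Q^8 = (Q^4)² = [[34,21],[21,13]]
Q^16 = (Q^8)² = [[111,244],[244,610]]
Q^33 = (Q^16)²·Q = [[362,529],[529,576]]
Q^67 = (Q^33)²·Q = [[627,6],[6,621]]
Q^134 = (Q^67)² = [[118,58],[58,60]]
Q^269 = (Q^134)²·Q = [[121,199],[199,665]]
F_269 mod 743 = Q^269[0][1] = 199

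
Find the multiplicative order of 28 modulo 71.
70

71 is prime, so ord(28) divides φ(71) = 70.
Divisors of 70: 1, 2, 5, 7, 10, 14, 35, 70.
Repeated squaring: 28^1 ≡ 28, 28^2 ≡ 3, 28^4 ≡ 9, 28^8 ≡ 10, 28^16 ≡ 29, 28^32 ≡ 60, 28^64 ≡ 50 (mod 71).
Test 28^d mod 71 for each divisor d in increasing order:
28^1 ≡ 28
28^2 ≡ 3
28^5 = 28^4·28^1 ≡ 39
28^7 = 28^4·28^2·28^1 ≡ 46
28^10 = 28^8·28^2 ≡ 30
28^14 = 28^8·28^4·28^2 ≡ 57
28^35 = 28^32·28^2·28^1 ≡ 70
28^70 = 28^64·28^4·28^2 ≡ 1  ← first divisor giving 1
The order is 70.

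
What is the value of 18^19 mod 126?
18

Repeated squaring. Binary of 19 = 10011.
18^1 ≡ 18 (mod 126); 18^2 ≡ 72 (mod 126); 18^4 ≡ 18 (mod 126); 18^8 ≡ 72 (mod 126); 18^16 ≡ 18 (mod 126)
18^19 = 18^1 × 18^2 × 18^16 ≡ 18 (mod 126)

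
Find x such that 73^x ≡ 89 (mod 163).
125

Baby-step giant-step with step n = ⌈√163⌉ = 13.
Baby steps 73^j mod 163 (j:value) for j=0..12: 0:1, 1:73, 2:113, 3:99, 4:55, 5:103, 6:21, 7:66, 8:91, 9:123, 10:14, 11:44, 12:115.
Giant-step multiplier: 73^(-13) ≡ 73^(162-13) = 73^149 ≡ 2 (mod 163).
Giant steps γ_i = 89·2^i mod 163: γ_0=89, γ_1=15, γ_2=30, γ_3=60, γ_4=120, γ_5=77, γ_6=154, γ_7=145, γ_8=127, γ_9=91 (in table at j=8).
x = i·n + j = 9·13 + 8 = 125.
Check: 73^125 ≡ 89 (mod 163).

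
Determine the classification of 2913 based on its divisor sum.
deficient

Proper divisors of 2913: sum = 1 + 3 + 971 = 975
Since 975 < 2913, 2913 is deficient.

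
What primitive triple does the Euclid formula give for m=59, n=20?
(3081, 2360, 3881)

Euclid's formula: a = m² - n², b = 2mn, c = m² + n²
m = 59, n = 20
a = 59² - 20² = 3481 - 400 = 3081
b = 2 × 59 × 20 = 2360
c = 59² + 20² = 3481 + 400 = 3881
Verification: 3081² + 2360² = 9492561 + 5569600 = 15062161 = 3881² ✓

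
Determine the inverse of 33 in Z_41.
5

gcd(33, 41) = 1, so the inverse exists.
Extended Euclidean algorithm on (41, 33):
41 = 1 × 33 + 8  ⟹  8 = (1)·41 + (-1)·33
33 = 4 × 8 + 1  ⟹  1 = (-4)·41 + (5)·33
So (5)·33 ≡ 1 (mod 41), i.e. 33^(-1) ≡ 5 (mod 41).
Check: 33 × 5 = 165 ≡ 1 (mod 41)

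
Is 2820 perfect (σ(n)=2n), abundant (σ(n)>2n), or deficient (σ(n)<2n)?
abundant

Proper divisors of 2820: sum = 1 + 2 + 3 + 4 + 5 + 6 + 10 + 12 + ... + 564 + 705 + 940 + 1410 (23 divisors) = 5244
Since 5244 > 2820, 2820 is abundant.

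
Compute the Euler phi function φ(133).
108

133 = 7 × 19
φ(n) = n × ∏(1 - 1/p) for each prime p dividing n
φ(133) = 133 × (1 - 1/7) × (1 - 1/19) = 108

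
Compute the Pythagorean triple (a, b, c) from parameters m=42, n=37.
(395, 3108, 3133)

Euclid's formula: a = m² - n², b = 2mn, c = m² + n²
m = 42, n = 37
a = 42² - 37² = 1764 - 1369 = 395
b = 2 × 42 × 37 = 3108
c = 42² + 37² = 1764 + 1369 = 3133
Verification: 395² + 3108² = 156025 + 9659664 = 9815689 = 3133² ✓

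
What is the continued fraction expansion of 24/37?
[0; 1, 1, 1, 5, 2]

Euclidean algorithm steps:
24 = 0 × 37 + 24
37 = 1 × 24 + 13
24 = 1 × 13 + 11
13 = 1 × 11 + 2
11 = 5 × 2 + 1
2 = 2 × 1 + 0
Continued fraction: [0; 1, 1, 1, 5, 2]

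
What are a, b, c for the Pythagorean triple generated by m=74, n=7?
(5427, 1036, 5525)

Euclid's formula: a = m² - n², b = 2mn, c = m² + n²
m = 74, n = 7
a = 74² - 7² = 5476 - 49 = 5427
b = 2 × 74 × 7 = 1036
c = 74² + 7² = 5476 + 49 = 5525
Verification: 5427² + 1036² = 29452329 + 1073296 = 30525625 = 5525² ✓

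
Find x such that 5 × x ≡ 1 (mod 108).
65

gcd(5, 108) = 1, so the inverse exists.
Extended Euclidean algorithm on (108, 5):
108 = 21 × 5 + 3  ⟹  3 = (1)·108 + (-21)·5
5 = 1 × 3 + 2  ⟹  2 = (-1)·108 + (22)·5
3 = 1 × 2 + 1  ⟹  1 = (2)·108 + (-43)·5
So (-43)·5 ≡ 1 (mod 108), i.e. 5^(-1) ≡ -43 ≡ 65 (mod 108).
Check: 5 × 65 = 325 ≡ 1 (mod 108)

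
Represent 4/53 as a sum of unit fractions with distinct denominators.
1/14 + 1/248 + 1/92008

Greedy algorithm:
4/53: ceiling(53/4) = 14, use 1/14
3/742: ceiling(742/3) = 248, use 1/248
1/92008: ceiling(92008/1) = 92008, use 1/92008
Result: 4/53 = 1/14 + 1/248 + 1/92008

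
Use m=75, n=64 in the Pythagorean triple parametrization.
(1529, 9600, 9721)

Euclid's formula: a = m² - n², b = 2mn, c = m² + n²
m = 75, n = 64
a = 75² - 64² = 5625 - 4096 = 1529
b = 2 × 75 × 64 = 9600
c = 75² + 64² = 5625 + 4096 = 9721
Verification: 1529² + 9600² = 2337841 + 92160000 = 94497841 = 9721² ✓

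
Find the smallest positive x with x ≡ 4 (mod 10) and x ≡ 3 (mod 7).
24

Using Chinese Remainder Theorem:
M = 10 × 7 = 70
M1 = 7, M2 = 10
y1 = 7^(-1) mod 10 = 3
y2 = 10^(-1) mod 7 = 5
x = (4×7×3 + 3×10×5) mod 70 = 24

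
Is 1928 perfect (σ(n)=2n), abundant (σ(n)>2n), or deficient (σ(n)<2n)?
deficient

Proper divisors of 1928: sum = 1 + 2 + 4 + 8 + 241 + 482 + 964 = 1702
Since 1702 < 1928, 1928 is deficient.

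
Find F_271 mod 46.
33

Matrix identity: Q^n = [[F_(n+1), F_n], [F_n, F_(n-1)]] with Q = [[1,1],[1,0]].
n = 271 = 100001111₂. Square-and-multiply, entries mod 46:
Q^1 = [[1,1],[1,0]]
Q^2 = (Q^1)² = [[2,1],[1,1]]
Q^4 = (Q^2)² = [[5,3],[3,2]]
Q^8 = (Q^4)² = [[34,21],[21,13]]
Q^16 = (Q^8)² = [[33,21],[21,12]]
Q^33 = (Q^16)²·Q = [[37,12],[12,25]]
Q^67 = (Q^33)²·Q = [[3,41],[41,8]]
Q^135 = (Q^67)²·Q = [[25,34],[34,37]]
Q^271 = (Q^135)²·Q = [[25,33],[33,38]]
F_271 mod 46 = Q^271[0][1] = 33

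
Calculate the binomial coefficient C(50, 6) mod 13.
7

Using Lucas' theorem:
Write n=50 and k=6 in base 13:
n in base 13: [3, 11]
k in base 13: [0, 6]
C(50,6) mod 13 = ∏ C(n_i, k_i) mod 13
Digit binomials (mod 13): C(3,0) = 1; C(11,6) = 462 ≡ 7
Product: 1 × 7 = 7 ≡ 7 (mod 13)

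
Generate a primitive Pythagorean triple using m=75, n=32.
(4601, 4800, 6649)

Euclid's formula: a = m² - n², b = 2mn, c = m² + n²
m = 75, n = 32
a = 75² - 32² = 5625 - 1024 = 4601
b = 2 × 75 × 32 = 4800
c = 75² + 32² = 5625 + 1024 = 6649
Verification: 4601² + 4800² = 21169201 + 23040000 = 44209201 = 6649² ✓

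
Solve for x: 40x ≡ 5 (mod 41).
x ≡ 36 (mod 41)

gcd(40, 41) = 1, which divides 5, so solutions exist.
Find 40^(-1) mod 41 by the extended Euclidean algorithm:
41 = 1 × 40 + 1  ⟹  1 = (1)·41 + (-1)·40
So (-1)·40 ≡ 1 (mod 41), i.e. 40^(-1) ≡ -1 ≡ 40 (mod 41).
x ≡ 40 × 5 = 200 ≡ 36 (mod 41).
Check: 40 × 36 = 1440 ≡ 5 (mod 41).
Unique solution: x ≡ 36 (mod 41)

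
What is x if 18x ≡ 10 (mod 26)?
x ≡ 2 (mod 13)

gcd(18, 26) = 2, which divides 10, so solutions exist.
Divide through by 2: 9x ≡ 5 (mod 13).
Find 9^(-1) mod 13 by the extended Euclidean algorithm:
13 = 1 × 9 + 4  ⟹  4 = (1)·13 + (-1)·9
9 = 2 × 4 + 1  ⟹  1 = (-2)·13 + (3)·9
So (3)·9 ≡ 1 (mod 13), i.e. 9^(-1) ≡ 3 (mod 13).
x ≡ 3 × 5 = 15 ≡ 2 (mod 13).
Check: 18 × 2 = 36 ≡ 10 (mod 26).
x ≡ 2 (mod 13), giving 2 solutions mod 26.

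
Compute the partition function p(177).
522115831195

p(n) counts ways to write n as a sum of positive integers (order ignored).
Euler's pentagonal recurrence: p(k) = p(k-1) + p(k-2) - p(k-5) - p(k-7) + p(k-12) + p(k-15) - ... (offsets j(3j∓1)/2, signs ++--, p(0)=1, p(<0)=0).
DP table for k = 0..176: p(0)=1, p(1)=1, p(2)=2, p(3)=3, p(4)=5, p(5)=7, p(6)=11, p(7)=15, p(8)=22, p(9)=30, p(10)=42, p(11)=56, p(12)=77, p(13)=101, p(14)=135, p(15)=176, p(16)=231, p(17)=297, p(18)=385, p(19)=490, p(20)=627, p(21)=792, p(22)=1002, p(23)=1255, p(24)=1575, p(25)=1958, p(26)=2436, p(27)=3010, p(28)=3718, p(29)=4565, p(30)=5604, p(31)=6842, p(32)=8349, p(33)=10143, p(34)=12310, p(35)=14883, p(36)=17977, p(37)=21637, p(38)=26015, p(39)=31185, p(40)=37338, p(41)=44583, p(42)=53174, p(43)=63261, p(44)=75175, p(45)=89134, p(46)=105558, p(47)=124754, p(48)=147273, p(49)=173525, p(50)=204226, p(51)=239943, p(52)=281589, p(53)=329931, p(54)=386155, p(55)=451276, p(56)=526823, p(57)=614154, p(58)=715220, p(59)=831820, p(60)=966467, p(61)=1121505, p(62)=1300156, p(63)=1505499, p(64)=1741630, p(65)=2012558, p(66)=2323520, p(67)=2679689, p(68)=3087735, p(69)=3554345, p(70)=4087968, p(71)=4697205, p(72)=5392783, p(73)=6185689, p(74)=7089500, p(75)=8118264, p(76)=9289091, p(77)=10619863, p(78)=12132164, p(79)=13848650, p(80)=15796476, p(81)=18004327, p(82)=20506255, p(83)=23338469, p(84)=26543660, p(85)=30167357, p(86)=34262962, p(87)=38887673, p(88)=44108109, p(89)=49995925, p(90)=56634173, p(91)=64112359, p(92)=72533807, p(93)=82010177, p(94)=92669720, p(95)=104651419, p(96)=118114304, p(97)=133230930, p(98)=150198136, p(99)=169229875, p(100)=190569292, p(101)=214481126, p(102)=241265379, p(103)=271248950, p(104)=304801365, p(105)=342325709, p(106)=384276336, p(107)=431149389, p(108)=483502844, p(109)=541946240, p(110)=607163746, p(111)=679903203, p(112)=761002156, p(113)=851376628, p(114)=952050665, p(115)=1064144451, p(116)=1188908248, p(117)=1327710076, p(118)=1482074143, p(119)=1653668665, p(120)=1844349560, p(121)=2056148051, p(122)=2291320912, p(123)=2552338241, p(124)=2841940500, p(125)=3163127352, p(126)=3519222692, p(127)=3913864295, p(128)=4351078600, p(129)=4835271870, p(130)=5371315400, p(131)=5964539504, p(132)=6620830889, p(133)=7346629512, p(134)=8149040695, p(135)=9035836076, p(136)=10015581680, p(137)=11097645016, p(138)=12292341831, p(139)=13610949895, p(140)=15065878135, p(141)=16670689208, p(142)=18440293320, p(143)=20390982757, p(144)=22540654445, p(145)=24908858009, p(146)=27517052599, p(147)=30388671978, p(148)=33549419497, p(149)=37027355200, p(150)=40853235313, p(151)=45060624582, p(152)=49686288421, p(153)=54770336324, p(154)=60356673280, p(155)=66493182097, p(156)=73232243759, p(157)=80630964769, p(158)=88751778802, p(159)=97662728555, p(160)=107438159466, p(161)=118159068427, p(162)=129913904637, p(163)=142798995930, p(164)=156919475295, p(165)=172389800255, p(166)=189334822579, p(167)=207890420102, p(168)=228204732751, p(169)=250438925115, p(170)=274768617130, p(171)=301384802048, p(172)=330495499613, p(173)=362326859895, p(174)=397125074750, p(175)=435157697830, p(176)=476715857290.
Final step: p(177) = p(176) + p(175) - p(172) - p(170) + p(165) + p(162) - p(155) - p(151) + p(142) + p(137) - p(126) - p(120) + p(107) + p(100) - p(85) - p(77) + p(60) + p(51) - p(32) - p(22) + p(1)
= 476715857290 + 435157697830 - 330495499613 - 274768617130 + 172389800255 + 129913904637 - 66493182097 - 45060624582 + 18440293320 + 11097645016 - 3519222692 - 1844349560 + 431149389 + 190569292 - 30167357 - 10619863 + 966467 + 239943 - 8349 - 1002 + 1
= 522115831195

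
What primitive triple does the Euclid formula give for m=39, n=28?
(737, 2184, 2305)

Euclid's formula: a = m² - n², b = 2mn, c = m² + n²
m = 39, n = 28
a = 39² - 28² = 1521 - 784 = 737
b = 2 × 39 × 28 = 2184
c = 39² + 28² = 1521 + 784 = 2305
Verification: 737² + 2184² = 543169 + 4769856 = 5313025 = 2305² ✓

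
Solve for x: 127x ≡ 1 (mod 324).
199

gcd(127, 324) = 1, so the inverse exists.
Extended Euclidean algorithm on (324, 127):
324 = 2 × 127 + 70  ⟹  70 = (1)·324 + (-2)·127
127 = 1 × 70 + 57  ⟹  57 = (-1)·324 + (3)·127
70 = 1 × 57 + 13  ⟹  13 = (2)·324 + (-5)·127
57 = 4 × 13 + 5  ⟹  5 = (-9)·324 + (23)·127
13 = 2 × 5 + 3  ⟹  3 = (20)·324 + (-51)·127
5 = 1 × 3 + 2  ⟹  2 = (-29)·324 + (74)·127
3 = 1 × 2 + 1  ⟹  1 = (49)·324 + (-125)·127
So (-125)·127 ≡ 1 (mod 324), i.e. 127^(-1) ≡ -125 ≡ 199 (mod 324).
Check: 127 × 199 = 25273 ≡ 1 (mod 324)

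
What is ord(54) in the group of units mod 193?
96

193 is prime, so ord(54) divides φ(193) = 192.
Divisors of 192: 1, 2, 3, 4, 6, 8, 12, 16, 24, 32, 48, 64, 96, 192.
Repeated squaring: 54^1 ≡ 54, 54^2 ≡ 21, 54^4 ≡ 55, 54^8 ≡ 130, 54^16 ≡ 109, 54^32 ≡ 108, 54^64 ≡ 84, 54^128 ≡ 108 (mod 193).
Test 54^d mod 193 for each divisor d in increasing order:
54^1 ≡ 54
54^2 ≡ 21
54^3 = 54^2·54^1 ≡ 169
54^4 ≡ 55
54^6 = 54^4·54^2 ≡ 190
54^8 ≡ 130
54^12 = 54^8·54^4 ≡ 9
54^16 ≡ 109
54^24 = 54^16·54^8 ≡ 81
54^32 ≡ 108
54^48 = 54^32·54^16 ≡ 192
54^64 ≡ 84
54^96 = 54^64·54^32 ≡ 1  ← first divisor giving 1
The order is 96.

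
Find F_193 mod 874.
461

Matrix identity: Q^n = [[F_(n+1), F_n], [F_n, F_(n-1)]] with Q = [[1,1],[1,0]].
n = 193 = 11000001₂. Square-and-multiply, entries mod 874:
Q^1 = [[1,1],[1,0]]
Q^3 = (Q^1)²·Q = [[3,2],[2,1]]
Q^6 = (Q^3)² = [[13,8],[8,5]]
Q^12 = (Q^6)² = [[233,144],[144,89]]
Q^24 = (Q^12)² = [[735,46],[46,689]]
Q^48 = (Q^24)² = [[461,828],[828,507]]
Q^96 = (Q^48)² = [[507,46],[46,461]]
Q^193 = (Q^96)²·Q = [[415,461],[461,828]]
F_193 mod 874 = Q^193[0][1] = 461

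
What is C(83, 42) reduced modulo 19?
1

Using Lucas' theorem:
Write n=83 and k=42 in base 19:
n in base 19: [4, 7]
k in base 19: [2, 4]
C(83,42) mod 19 = ∏ C(n_i, k_i) mod 19
Digit binomials (mod 19): C(4,2) = 6; C(7,4) = 35 ≡ 16
Product: 6 × 16 = 96 ≡ 1 (mod 19)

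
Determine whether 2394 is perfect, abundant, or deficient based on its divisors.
abundant

Proper divisors of 2394: sum = 1 + 2 + 3 + 6 + 7 + 9 + 14 + 18 + ... + 342 + 399 + 798 + 1197 (23 divisors) = 3846
Since 3846 > 2394, 2394 is abundant.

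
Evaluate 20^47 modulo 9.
5

Repeated squaring. Binary of 47 = 101111.
20^1 ≡ 2 (mod 9); 20^2 ≡ 4 (mod 9); 20^4 ≡ 7 (mod 9); 20^8 ≡ 4 (mod 9); 20^16 ≡ 7 (mod 9); 20^32 ≡ 4 (mod 9)
20^47 = 20^1 × 20^2 × 20^4 × 20^8 × 20^32 ≡ 5 (mod 9)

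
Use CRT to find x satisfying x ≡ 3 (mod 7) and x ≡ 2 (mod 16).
66

Using Chinese Remainder Theorem:
M = 7 × 16 = 112
M1 = 16, M2 = 7
y1 = 16^(-1) mod 7 = 4
y2 = 7^(-1) mod 16 = 7
x = (3×16×4 + 2×7×7) mod 112 = 66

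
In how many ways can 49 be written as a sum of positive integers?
173525

p(n) counts ways to write n as a sum of positive integers (order ignored).
Euler's pentagonal recurrence: p(k) = p(k-1) + p(k-2) - p(k-5) - p(k-7) + p(k-12) + p(k-15) - ... (offsets j(3j∓1)/2, signs ++--, p(0)=1, p(<0)=0).
DP table for k = 0..48: p(0)=1, p(1)=1, p(2)=2, p(3)=3, p(4)=5, p(5)=7, p(6)=11, p(7)=15, p(8)=22, p(9)=30, p(10)=42, p(11)=56, p(12)=77, p(13)=101, p(14)=135, p(15)=176, p(16)=231, p(17)=297, p(18)=385, p(19)=490, p(20)=627, p(21)=792, p(22)=1002, p(23)=1255, p(24)=1575, p(25)=1958, p(26)=2436, p(27)=3010, p(28)=3718, p(29)=4565, p(30)=5604, p(31)=6842, p(32)=8349, p(33)=10143, p(34)=12310, p(35)=14883, p(36)=17977, p(37)=21637, p(38)=26015, p(39)=31185, p(40)=37338, p(41)=44583, p(42)=53174, p(43)=63261, p(44)=75175, p(45)=89134, p(46)=105558, p(47)=124754, p(48)=147273.
Final step: p(49) = p(48) + p(47) - p(44) - p(42) + p(37) + p(34) - p(27) - p(23) + p(14) + p(9)
= 147273 + 124754 - 75175 - 53174 + 21637 + 12310 - 3010 - 1255 + 135 + 30
= 173525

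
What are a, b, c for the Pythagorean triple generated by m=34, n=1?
(1155, 68, 1157)

Euclid's formula: a = m² - n², b = 2mn, c = m² + n²
m = 34, n = 1
a = 34² - 1² = 1156 - 1 = 1155
b = 2 × 34 × 1 = 68
c = 34² + 1² = 1156 + 1 = 1157
Verification: 1155² + 68² = 1334025 + 4624 = 1338649 = 1157² ✓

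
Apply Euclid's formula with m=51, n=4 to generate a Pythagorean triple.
(2585, 408, 2617)

Euclid's formula: a = m² - n², b = 2mn, c = m² + n²
m = 51, n = 4
a = 51² - 4² = 2601 - 16 = 2585
b = 2 × 51 × 4 = 408
c = 51² + 4² = 2601 + 16 = 2617
Verification: 2585² + 408² = 6682225 + 166464 = 6848689 = 2617² ✓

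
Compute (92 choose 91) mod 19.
16

Using Lucas' theorem:
Write n=92 and k=91 in base 19:
n in base 19: [4, 16]
k in base 19: [4, 15]
C(92,91) mod 19 = ∏ C(n_i, k_i) mod 19
Digit binomials (mod 19): C(4,4) = 1; C(16,15) = 16
Product: 1 × 16 = 16 ≡ 16 (mod 19)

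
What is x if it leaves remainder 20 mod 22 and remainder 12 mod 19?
240

Using Chinese Remainder Theorem:
M = 22 × 19 = 418
M1 = 19, M2 = 22
y1 = 19^(-1) mod 22 = 7
y2 = 22^(-1) mod 19 = 13
x = (20×19×7 + 12×22×13) mod 418 = 240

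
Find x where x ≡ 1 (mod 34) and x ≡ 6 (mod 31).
409

Using Chinese Remainder Theorem:
M = 34 × 31 = 1054
M1 = 31, M2 = 34
y1 = 31^(-1) mod 34 = 11
y2 = 34^(-1) mod 31 = 21
x = (1×31×11 + 6×34×21) mod 1054 = 409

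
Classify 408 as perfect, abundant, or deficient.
abundant

Proper divisors of 408: sum = 1 + 2 + 3 + 4 + 6 + 8 + 12 + 17 + 24 + 34 + 51 + 68 + 102 + 136 + 204 = 672
Since 672 > 408, 408 is abundant.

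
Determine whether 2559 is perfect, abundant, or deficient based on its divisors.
deficient

Proper divisors of 2559: sum = 1 + 3 + 853 = 857
Since 857 < 2559, 2559 is deficient.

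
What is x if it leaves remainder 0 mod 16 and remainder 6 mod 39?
240

Using Chinese Remainder Theorem:
M = 16 × 39 = 624
M1 = 39, M2 = 16
y1 = 39^(-1) mod 16 = 7
y2 = 16^(-1) mod 39 = 22
x = (0×39×7 + 6×16×22) mod 624 = 240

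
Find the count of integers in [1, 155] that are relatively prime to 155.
120

155 = 5 × 31
φ(n) = n × ∏(1 - 1/p) for each prime p dividing n
φ(155) = 155 × (1 - 1/5) × (1 - 1/31) = 120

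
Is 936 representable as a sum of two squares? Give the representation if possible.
6² + 30² (a=6, b=30)

Factorization: 936 = 2^3 × 3^2 × 13
By Fermat: n is sum of two squares iff every prime p ≡ 3 (mod 4) appears to even power.
All primes ≡ 3 (mod 4) appear to even power.
Search a = 0, 1, 2, … for 936 - a² a perfect square: first hit at a = 6: 936 - 36 = 900 = 30².
936 = 6² + 30² = 36 + 900 ✓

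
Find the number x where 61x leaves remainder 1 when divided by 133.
24

gcd(61, 133) = 1, so the inverse exists.
Extended Euclidean algorithm on (133, 61):
133 = 2 × 61 + 11  ⟹  11 = (1)·133 + (-2)·61
61 = 5 × 11 + 6  ⟹  6 = (-5)·133 + (11)·61
11 = 1 × 6 + 5  ⟹  5 = (6)·133 + (-13)·61
6 = 1 × 5 + 1  ⟹  1 = (-11)·133 + (24)·61
So (24)·61 ≡ 1 (mod 133), i.e. 61^(-1) ≡ 24 (mod 133).
Check: 61 × 24 = 1464 ≡ 1 (mod 133)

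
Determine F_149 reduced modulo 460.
189

Matrix identity: Q^n = [[F_(n+1), F_n], [F_n, F_(n-1)]] with Q = [[1,1],[1,0]].
n = 149 = 10010101₂. Square-and-multiply, entries mod 460:
Q^1 = [[1,1],[1,0]]
Q^2 = (Q^1)² = [[2,1],[1,1]]
Q^4 = (Q^2)² = [[5,3],[3,2]]
Q^9 = (Q^4)²·Q = [[55,34],[34,21]]
Q^18 = (Q^9)² = [[41,284],[284,217]]
Q^37 = (Q^18)²·Q = [[129,457],[457,132]]
Q^74 = (Q^37)² = [[90,137],[137,413]]
Q^149 = (Q^74)²·Q = [[100,189],[189,371]]
F_149 mod 460 = Q^149[0][1] = 189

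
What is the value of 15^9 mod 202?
55

Repeated squaring. Binary of 9 = 1001.
15^1 ≡ 15 (mod 202); 15^2 ≡ 23 (mod 202); 15^4 ≡ 125 (mod 202); 15^8 ≡ 71 (mod 202)
15^9 = 15^1 × 15^8 ≡ 55 (mod 202)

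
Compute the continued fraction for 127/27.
[4; 1, 2, 2, 1, 2]

Euclidean algorithm steps:
127 = 4 × 27 + 19
27 = 1 × 19 + 8
19 = 2 × 8 + 3
8 = 2 × 3 + 2
3 = 1 × 2 + 1
2 = 2 × 1 + 0
Continued fraction: [4; 1, 2, 2, 1, 2]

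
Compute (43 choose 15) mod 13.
5

Using Lucas' theorem:
Write n=43 and k=15 in base 13:
n in base 13: [3, 4]
k in base 13: [1, 2]
C(43,15) mod 13 = ∏ C(n_i, k_i) mod 13
Digit binomials (mod 13): C(3,1) = 3; C(4,2) = 6
Product: 3 × 6 = 18 ≡ 5 (mod 13)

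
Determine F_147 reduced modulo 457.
118

Matrix identity: Q^n = [[F_(n+1), F_n], [F_n, F_(n-1)]] with Q = [[1,1],[1,0]].
n = 147 = 10010011₂. Square-and-multiply, entries mod 457:
Q^1 = [[1,1],[1,0]]
Q^2 = (Q^1)² = [[2,1],[1,1]]
Q^4 = (Q^2)² = [[5,3],[3,2]]
Q^9 = (Q^4)²·Q = [[55,34],[34,21]]
Q^18 = (Q^9)² = [[68,299],[299,226]]
Q^36 = (Q^18)² = [[340,162],[162,178]]
Q^73 = (Q^36)²·Q = [[2,174],[174,285]]
Q^147 = (Q^73)²·Q = [[243,118],[118,125]]
F_147 mod 457 = Q^147[0][1] = 118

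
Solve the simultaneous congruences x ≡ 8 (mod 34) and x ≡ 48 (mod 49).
1028

Using Chinese Remainder Theorem:
M = 34 × 49 = 1666
M1 = 49, M2 = 34
y1 = 49^(-1) mod 34 = 25
y2 = 34^(-1) mod 49 = 13
x = (8×49×25 + 48×34×13) mod 1666 = 1028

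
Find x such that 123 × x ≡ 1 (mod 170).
47

gcd(123, 170) = 1, so the inverse exists.
Extended Euclidean algorithm on (170, 123):
170 = 1 × 123 + 47  ⟹  47 = (1)·170 + (-1)·123
123 = 2 × 47 + 29  ⟹  29 = (-2)·170 + (3)·123
47 = 1 × 29 + 18  ⟹  18 = (3)·170 + (-4)·123
29 = 1 × 18 + 11  ⟹  11 = (-5)·170 + (7)·123
18 = 1 × 11 + 7  ⟹  7 = (8)·170 + (-11)·123
11 = 1 × 7 + 4  ⟹  4 = (-13)·170 + (18)·123
7 = 1 × 4 + 3  ⟹  3 = (21)·170 + (-29)·123
4 = 1 × 3 + 1  ⟹  1 = (-34)·170 + (47)·123
So (47)·123 ≡ 1 (mod 170), i.e. 123^(-1) ≡ 47 (mod 170).
Check: 123 × 47 = 5781 ≡ 1 (mod 170)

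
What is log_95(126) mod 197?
15

Baby-step giant-step with step n = ⌈√197⌉ = 15.
Baby steps 95^j mod 197 (j:value) for j=0..14: 0:1, 1:95, 2:160, 3:31, 4:187, 5:35, 6:173, 7:84, 8:100, 9:44, 10:43, 11:145, 12:182, 13:151, 14:161.
Giant-step multiplier: 95^(-15) ≡ 95^(196-15) = 95^181 ≡ 86 (mod 197).
Giant steps γ_i = 126·86^i mod 197: γ_0=126, γ_1=1 (in table at j=0).
x = i·n + j = 1·15 + 0 = 15.
Check: 95^15 ≡ 126 (mod 197).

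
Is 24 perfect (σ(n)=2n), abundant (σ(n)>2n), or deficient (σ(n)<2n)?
abundant

Proper divisors of 24: sum = 1 + 2 + 3 + 4 + 6 + 8 + 12 = 36
Since 36 > 24, 24 is abundant.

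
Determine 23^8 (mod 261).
52

Repeated squaring. Binary of 8 = 1000.
23^1 ≡ 23 (mod 261); 23^2 ≡ 7 (mod 261); 23^4 ≡ 49 (mod 261); 23^8 ≡ 52 (mod 261)
23^8 = 23^8 ≡ 52 (mod 261)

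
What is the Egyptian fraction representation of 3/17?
1/6 + 1/102

Greedy algorithm:
3/17: ceiling(17/3) = 6, use 1/6
1/102: ceiling(102/1) = 102, use 1/102
Result: 3/17 = 1/6 + 1/102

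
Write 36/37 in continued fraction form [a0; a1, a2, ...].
[0; 1, 36]

Euclidean algorithm steps:
36 = 0 × 37 + 36
37 = 1 × 36 + 1
36 = 36 × 1 + 0
Continued fraction: [0; 1, 36]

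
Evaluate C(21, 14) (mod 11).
10

Using Lucas' theorem:
Write n=21 and k=14 in base 11:
n in base 11: [1, 10]
k in base 11: [1, 3]
C(21,14) mod 11 = ∏ C(n_i, k_i) mod 11
Digit binomials (mod 11): C(1,1) = 1; C(10,3) = 120 ≡ 10
Product: 1 × 10 = 10 ≡ 10 (mod 11)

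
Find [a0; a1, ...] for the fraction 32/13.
[2; 2, 6]

Euclidean algorithm steps:
32 = 2 × 13 + 6
13 = 2 × 6 + 1
6 = 6 × 1 + 0
Continued fraction: [2; 2, 6]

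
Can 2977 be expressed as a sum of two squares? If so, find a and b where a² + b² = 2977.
24² + 49² (a=24, b=49)

Factorization: 2977 = 13 × 229
By Fermat: n is sum of two squares iff every prime p ≡ 3 (mod 4) appears to even power.
All primes ≡ 3 (mod 4) appear to even power.
Search a = 0, 1, 2, … for 2977 - a² a perfect square: first hit at a = 24: 2977 - 576 = 2401 = 49².
2977 = 24² + 49² = 576 + 2401 ✓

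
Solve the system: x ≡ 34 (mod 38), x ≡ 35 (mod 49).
1554

Using Chinese Remainder Theorem:
M = 38 × 49 = 1862
M1 = 49, M2 = 38
y1 = 49^(-1) mod 38 = 7
y2 = 38^(-1) mod 49 = 40
x = (34×49×7 + 35×38×40) mod 1862 = 1554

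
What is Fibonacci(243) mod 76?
34

Matrix identity: Q^n = [[F_(n+1), F_n], [F_n, F_(n-1)]] with Q = [[1,1],[1,0]].
n = 243 = 11110011₂. Square-and-multiply, entries mod 76:
Q^1 = [[1,1],[1,0]]
Q^3 = (Q^1)²·Q = [[3,2],[2,1]]
Q^7 = (Q^3)²·Q = [[21,13],[13,8]]
Q^15 = (Q^7)²·Q = [[75,2],[2,73]]
Q^30 = (Q^15)² = [[5,68],[68,13]]
Q^60 = (Q^30)² = [[13,8],[8,5]]
Q^121 = (Q^60)²·Q = [[73,5],[5,68]]
Q^243 = (Q^121)²·Q = [[55,34],[34,21]]
F_243 mod 76 = Q^243[0][1] = 34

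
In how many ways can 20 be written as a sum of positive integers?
627

p(n) counts ways to write n as a sum of positive integers (order ignored).
Euler's pentagonal recurrence: p(k) = p(k-1) + p(k-2) - p(k-5) - p(k-7) + p(k-12) + p(k-15) - ... (offsets j(3j∓1)/2, signs ++--, p(0)=1, p(<0)=0).
DP table for k = 0..19: p(0)=1, p(1)=1, p(2)=2, p(3)=3, p(4)=5, p(5)=7, p(6)=11, p(7)=15, p(8)=22, p(9)=30, p(10)=42, p(11)=56, p(12)=77, p(13)=101, p(14)=135, p(15)=176, p(16)=231, p(17)=297, p(18)=385, p(19)=490.
Final step: p(20) = p(19) + p(18) - p(15) - p(13) + p(8) + p(5)
= 490 + 385 - 176 - 101 + 22 + 7
= 627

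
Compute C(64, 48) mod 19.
0

Using Lucas' theorem:
Write n=64 and k=48 in base 19:
n in base 19: [3, 7]
k in base 19: [2, 10]
C(64,48) mod 19 = ∏ C(n_i, k_i) mod 19
Digit binomials (mod 19): C(3,2) = 3; C(7,10) = 0 (k_i > n_i)
Product: 3 × 0 = 0 ≡ 0 (mod 19)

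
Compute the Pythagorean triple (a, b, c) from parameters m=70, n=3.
(4891, 420, 4909)

Euclid's formula: a = m² - n², b = 2mn, c = m² + n²
m = 70, n = 3
a = 70² - 3² = 4900 - 9 = 4891
b = 2 × 70 × 3 = 420
c = 70² + 3² = 4900 + 9 = 4909
Verification: 4891² + 420² = 23921881 + 176400 = 24098281 = 4909² ✓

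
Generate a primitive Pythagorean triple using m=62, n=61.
(123, 7564, 7565)

Euclid's formula: a = m² - n², b = 2mn, c = m² + n²
m = 62, n = 61
a = 62² - 61² = 3844 - 3721 = 123
b = 2 × 62 × 61 = 7564
c = 62² + 61² = 3844 + 3721 = 7565
Verification: 123² + 7564² = 15129 + 57214096 = 57229225 = 7565² ✓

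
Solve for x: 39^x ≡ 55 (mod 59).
51

Baby-step giant-step with step n = ⌈√59⌉ = 8.
Baby steps 39^j mod 59 (j:value) for j=0..7: 0:1, 1:39, 2:46, 3:24, 4:51, 5:42, 6:45, 7:44.
Giant-step multiplier: 39^(-8) ≡ 39^(58-8) = 39^50 ≡ 12 (mod 59).
Giant steps γ_i = 55·12^i mod 59: γ_0=55, γ_1=11, γ_2=14, γ_3=50, γ_4=10, γ_5=2, γ_6=24 (in table at j=3).
x = i·n + j = 6·8 + 3 = 51.
Check: 39^51 ≡ 55 (mod 59).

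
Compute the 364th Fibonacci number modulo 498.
87

Matrix identity: Q^n = [[F_(n+1), F_n], [F_n, F_(n-1)]] with Q = [[1,1],[1,0]].
n = 364 = 101101100₂. Square-and-multiply, entries mod 498:
Q^1 = [[1,1],[1,0]]
Q^2 = (Q^1)² = [[2,1],[1,1]]
Q^5 = (Q^2)²·Q = [[8,5],[5,3]]
Q^11 = (Q^5)²·Q = [[144,89],[89,55]]
Q^22 = (Q^11)² = [[271,281],[281,488]]
Q^45 = (Q^22)²·Q = [[149,14],[14,135]]
Q^91 = (Q^45)²·Q = [[477,485],[485,490]]
Q^182 = (Q^91)² = [[112,377],[377,233]]
Q^364 = (Q^182)² = [[293,87],[87,206]]
F_364 mod 498 = Q^364[0][1] = 87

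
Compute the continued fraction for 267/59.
[4; 1, 1, 9, 3]

Euclidean algorithm steps:
267 = 4 × 59 + 31
59 = 1 × 31 + 28
31 = 1 × 28 + 3
28 = 9 × 3 + 1
3 = 3 × 1 + 0
Continued fraction: [4; 1, 1, 9, 3]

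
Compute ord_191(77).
95

191 is prime, so ord(77) divides φ(191) = 190.
Divisors of 190: 1, 2, 5, 10, 19, 38, 95, 190.
Repeated squaring: 77^1 ≡ 77, 77^2 ≡ 8, 77^4 ≡ 64, 77^8 ≡ 85, 77^16 ≡ 158, 77^32 ≡ 134, 77^64 ≡ 2, 77^128 ≡ 4 (mod 191).
Test 77^d mod 191 for each divisor d in increasing order:
77^1 ≡ 77
77^2 ≡ 8
77^5 = 77^4·77^1 ≡ 153
77^10 = 77^8·77^2 ≡ 107
77^19 = 77^16·77^2·77^1 ≡ 109
77^38 = 77^32·77^4·77^2 ≡ 39
77^95 = 77^64·77^16·77^8·77^4·77^2·77^1 ≡ 1  ← first divisor giving 1
The order is 95.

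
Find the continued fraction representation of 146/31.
[4; 1, 2, 2, 4]

Euclidean algorithm steps:
146 = 4 × 31 + 22
31 = 1 × 22 + 9
22 = 2 × 9 + 4
9 = 2 × 4 + 1
4 = 4 × 1 + 0
Continued fraction: [4; 1, 2, 2, 4]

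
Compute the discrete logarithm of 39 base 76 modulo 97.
67

Baby-step giant-step with step n = ⌈√97⌉ = 10.
Baby steps 76^j mod 97 (j:value) for j=0..9: 0:1, 1:76, 2:53, 3:51, 4:93, 5:84, 6:79, 7:87, 8:16, 9:52.
Giant-step multiplier: 76^(-10) ≡ 76^(96-10) = 76^86 ≡ 31 (mod 97).
Giant steps γ_i = 39·31^i mod 97: γ_0=39, γ_1=45, γ_2=37, γ_3=80, γ_4=55, γ_5=56, γ_6=87 (in table at j=7).
x = i·n + j = 6·10 + 7 = 67.
Check: 76^67 ≡ 39 (mod 97).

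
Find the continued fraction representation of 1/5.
[0; 5]

Euclidean algorithm steps:
1 = 0 × 5 + 1
5 = 5 × 1 + 0
Continued fraction: [0; 5]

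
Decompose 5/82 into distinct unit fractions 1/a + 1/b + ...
1/17 + 1/465 + 1/648210

Greedy algorithm:
5/82: ceiling(82/5) = 17, use 1/17
3/1394: ceiling(1394/3) = 465, use 1/465
1/648210: ceiling(648210/1) = 648210, use 1/648210
Result: 5/82 = 1/17 + 1/465 + 1/648210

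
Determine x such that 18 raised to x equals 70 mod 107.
45

Baby-step giant-step with step n = ⌈√107⌉ = 11.
Baby steps 18^j mod 107 (j:value) for j=0..10: 0:1, 1:18, 2:3, 3:54, 4:9, 5:55, 6:27, 7:58, 8:81, 9:67, 10:29.
Giant-step multiplier: 18^(-11) ≡ 18^(106-11) = 18^95 ≡ 74 (mod 107).
Giant steps γ_i = 70·74^i mod 107: γ_0=70, γ_1=44, γ_2=46, γ_3=87, γ_4=18 (in table at j=1).
x = i·n + j = 4·11 + 1 = 45.
Check: 18^45 ≡ 70 (mod 107).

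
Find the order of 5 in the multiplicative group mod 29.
14

29 is prime, so ord(5) divides φ(29) = 28.
Divisors of 28: 1, 2, 4, 7, 14, 28.
Repeated squaring: 5^1 ≡ 5, 5^2 ≡ 25, 5^4 ≡ 16, 5^8 ≡ 24, 5^16 ≡ 25 (mod 29).
Test 5^d mod 29 for each divisor d in increasing order:
5^1 ≡ 5
5^2 ≡ 25
5^4 ≡ 16
5^7 = 5^4·5^2·5^1 ≡ 28
5^14 = 5^8·5^4·5^2 ≡ 1  ← first divisor giving 1
The order is 14.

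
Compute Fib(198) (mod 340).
204

Matrix identity: Q^n = [[F_(n+1), F_n], [F_n, F_(n-1)]] with Q = [[1,1],[1,0]].
n = 198 = 11000110₂. Square-and-multiply, entries mod 340:
Q^1 = [[1,1],[1,0]]
Q^3 = (Q^1)²·Q = [[3,2],[2,1]]
Q^6 = (Q^3)² = [[13,8],[8,5]]
Q^12 = (Q^6)² = [[233,144],[144,89]]
Q^24 = (Q^12)² = [[225,128],[128,97]]
Q^49 = (Q^24)²·Q = [[105,29],[29,76]]
Q^99 = (Q^49)²·Q = [[115,306],[306,149]]
Q^198 = (Q^99)² = [[101,204],[204,237]]
F_198 mod 340 = Q^198[0][1] = 204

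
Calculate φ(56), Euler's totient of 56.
24

56 = 2^3 × 7
φ(n) = n × ∏(1 - 1/p) for each prime p dividing n
φ(56) = 56 × (1 - 1/2) × (1 - 1/7) = 24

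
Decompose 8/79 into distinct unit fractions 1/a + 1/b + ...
1/10 + 1/790

Greedy algorithm:
8/79: ceiling(79/8) = 10, use 1/10
1/790: ceiling(790/1) = 790, use 1/790
Result: 8/79 = 1/10 + 1/790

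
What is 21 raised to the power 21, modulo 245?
196

Repeated squaring. Binary of 21 = 10101.
21^1 ≡ 21 (mod 245); 21^2 ≡ 196 (mod 245); 21^4 ≡ 196 (mod 245); 21^8 ≡ 196 (mod 245); 21^16 ≡ 196 (mod 245)
21^21 = 21^1 × 21^4 × 21^16 ≡ 196 (mod 245)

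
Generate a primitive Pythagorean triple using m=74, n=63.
(1507, 9324, 9445)

Euclid's formula: a = m² - n², b = 2mn, c = m² + n²
m = 74, n = 63
a = 74² - 63² = 5476 - 3969 = 1507
b = 2 × 74 × 63 = 9324
c = 74² + 63² = 5476 + 3969 = 9445
Verification: 1507² + 9324² = 2271049 + 86936976 = 89208025 = 9445² ✓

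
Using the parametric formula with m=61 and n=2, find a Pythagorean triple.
(3717, 244, 3725)

Euclid's formula: a = m² - n², b = 2mn, c = m² + n²
m = 61, n = 2
a = 61² - 2² = 3721 - 4 = 3717
b = 2 × 61 × 2 = 244
c = 61² + 2² = 3721 + 4 = 3725
Verification: 3717² + 244² = 13816089 + 59536 = 13875625 = 3725² ✓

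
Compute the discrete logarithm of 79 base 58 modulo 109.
5

Baby-step giant-step with step n = ⌈√109⌉ = 11.
Baby steps 58^j mod 109 (j:value) for j=0..10: 0:1, 1:58, 2:94, 3:2, 4:7, 5:79, 6:4, 7:14, 8:49, 9:8, 10:28.
h = 79 is already in the table at j=5, so x = 5.
Check: 58^5 ≡ 79 (mod 109).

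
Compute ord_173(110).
172

173 is prime, so ord(110) divides φ(173) = 172.
Divisors of 172: 1, 2, 4, 43, 86, 172.
Repeated squaring: 110^1 ≡ 110, 110^2 ≡ 163, 110^4 ≡ 100, 110^8 ≡ 139, 110^16 ≡ 118, 110^32 ≡ 84, 110^64 ≡ 136, 110^128 ≡ 158 (mod 173).
Test 110^d mod 173 for each divisor d in increasing order:
110^1 ≡ 110
110^2 ≡ 163
110^4 ≡ 100
110^43 = 110^32·110^8·110^2·110^1 ≡ 93
110^86 = 110^64·110^16·110^4·110^2 ≡ 172
110^172 = 110^128·110^32·110^8·110^4 ≡ 1  ← first divisor giving 1
The order is 172.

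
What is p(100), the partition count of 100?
190569292

p(n) counts ways to write n as a sum of positive integers (order ignored).
Euler's pentagonal recurrence: p(k) = p(k-1) + p(k-2) - p(k-5) - p(k-7) + p(k-12) + p(k-15) - ... (offsets j(3j∓1)/2, signs ++--, p(0)=1, p(<0)=0).
DP table for k = 0..99: p(0)=1, p(1)=1, p(2)=2, p(3)=3, p(4)=5, p(5)=7, p(6)=11, p(7)=15, p(8)=22, p(9)=30, p(10)=42, p(11)=56, p(12)=77, p(13)=101, p(14)=135, p(15)=176, p(16)=231, p(17)=297, p(18)=385, p(19)=490, p(20)=627, p(21)=792, p(22)=1002, p(23)=1255, p(24)=1575, p(25)=1958, p(26)=2436, p(27)=3010, p(28)=3718, p(29)=4565, p(30)=5604, p(31)=6842, p(32)=8349, p(33)=10143, p(34)=12310, p(35)=14883, p(36)=17977, p(37)=21637, p(38)=26015, p(39)=31185, p(40)=37338, p(41)=44583, p(42)=53174, p(43)=63261, p(44)=75175, p(45)=89134, p(46)=105558, p(47)=124754, p(48)=147273, p(49)=173525, p(50)=204226, p(51)=239943, p(52)=281589, p(53)=329931, p(54)=386155, p(55)=451276, p(56)=526823, p(57)=614154, p(58)=715220, p(59)=831820, p(60)=966467, p(61)=1121505, p(62)=1300156, p(63)=1505499, p(64)=1741630, p(65)=2012558, p(66)=2323520, p(67)=2679689, p(68)=3087735, p(69)=3554345, p(70)=4087968, p(71)=4697205, p(72)=5392783, p(73)=6185689, p(74)=7089500, p(75)=8118264, p(76)=9289091, p(77)=10619863, p(78)=12132164, p(79)=13848650, p(80)=15796476, p(81)=18004327, p(82)=20506255, p(83)=23338469, p(84)=26543660, p(85)=30167357, p(86)=34262962, p(87)=38887673, p(88)=44108109, p(89)=49995925, p(90)=56634173, p(91)=64112359, p(92)=72533807, p(93)=82010177, p(94)=92669720, p(95)=104651419, p(96)=118114304, p(97)=133230930, p(98)=150198136, p(99)=169229875.
Final step: p(100) = p(99) + p(98) - p(95) - p(93) + p(88) + p(85) - p(78) - p(74) + p(65) + p(60) - p(49) - p(43) + p(30) + p(23) - p(8) - p(0)
= 169229875 + 150198136 - 104651419 - 82010177 + 44108109 + 30167357 - 12132164 - 7089500 + 2012558 + 966467 - 173525 - 63261 + 5604 + 1255 - 22 - 1
= 190569292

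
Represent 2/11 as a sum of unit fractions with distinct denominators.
1/6 + 1/66

Greedy algorithm:
2/11: ceiling(11/2) = 6, use 1/6
1/66: ceiling(66/1) = 66, use 1/66
Result: 2/11 = 1/6 + 1/66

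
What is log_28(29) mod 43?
25

Baby-step giant-step with step n = ⌈√43⌉ = 7.
Baby steps 28^j mod 43 (j:value) for j=0..6: 0:1, 1:28, 2:10, 3:22, 4:14, 5:5, 6:11.
Giant-step multiplier: 28^(-7) ≡ 28^(42-7) = 28^35 ≡ 37 (mod 43).
Giant steps γ_i = 29·37^i mod 43: γ_0=29, γ_1=41, γ_2=12, γ_3=14 (in table at j=4).
x = i·n + j = 3·7 + 4 = 25.
Check: 28^25 ≡ 29 (mod 43).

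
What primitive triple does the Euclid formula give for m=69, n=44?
(2825, 6072, 6697)

Euclid's formula: a = m² - n², b = 2mn, c = m² + n²
m = 69, n = 44
a = 69² - 44² = 4761 - 1936 = 2825
b = 2 × 69 × 44 = 6072
c = 69² + 44² = 4761 + 1936 = 6697
Verification: 2825² + 6072² = 7980625 + 36869184 = 44849809 = 6697² ✓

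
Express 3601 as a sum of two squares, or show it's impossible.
1² + 60² (a=1, b=60)

Factorization: 3601 = 13 × 277
By Fermat: n is sum of two squares iff every prime p ≡ 3 (mod 4) appears to even power.
All primes ≡ 3 (mod 4) appear to even power.
Search a = 0, 1, 2, … for 3601 - a² a perfect square: first hit at a = 1: 3601 - 1 = 3600 = 60².
3601 = 1² + 60² = 1 + 3600 ✓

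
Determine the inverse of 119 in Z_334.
247

gcd(119, 334) = 1, so the inverse exists.
Extended Euclidean algorithm on (334, 119):
334 = 2 × 119 + 96  ⟹  96 = (1)·334 + (-2)·119
119 = 1 × 96 + 23  ⟹  23 = (-1)·334 + (3)·119
96 = 4 × 23 + 4  ⟹  4 = (5)·334 + (-14)·119
23 = 5 × 4 + 3  ⟹  3 = (-26)·334 + (73)·119
4 = 1 × 3 + 1  ⟹  1 = (31)·334 + (-87)·119
So (-87)·119 ≡ 1 (mod 334), i.e. 119^(-1) ≡ -87 ≡ 247 (mod 334).
Check: 119 × 247 = 29393 ≡ 1 (mod 334)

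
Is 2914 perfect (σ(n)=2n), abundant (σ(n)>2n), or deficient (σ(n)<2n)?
deficient

Proper divisors of 2914: sum = 1 + 2 + 31 + 47 + 62 + 94 + 1457 = 1694
Since 1694 < 2914, 2914 is deficient.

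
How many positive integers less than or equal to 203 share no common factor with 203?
168

203 = 7 × 29
φ(n) = n × ∏(1 - 1/p) for each prime p dividing n
φ(203) = 203 × (1 - 1/7) × (1 - 1/29) = 168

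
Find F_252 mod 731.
544

Matrix identity: Q^n = [[F_(n+1), F_n], [F_n, F_(n-1)]] with Q = [[1,1],[1,0]].
n = 252 = 11111100₂. Square-and-multiply, entries mod 731:
Q^1 = [[1,1],[1,0]]
Q^3 = (Q^1)²·Q = [[3,2],[2,1]]
Q^7 = (Q^3)²·Q = [[21,13],[13,8]]
Q^15 = (Q^7)²·Q = [[256,610],[610,377]]
Q^31 = (Q^15)²·Q = [[660,498],[498,162]]
Q^63 = (Q^31)²·Q = [[115,119],[119,727]]
Q^126 = (Q^63)² = [[339,51],[51,288]]
Q^252 = (Q^126)² = [[562,544],[544,18]]
F_252 mod 731 = Q^252[0][1] = 544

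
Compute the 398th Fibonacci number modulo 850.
749

Matrix identity: Q^n = [[F_(n+1), F_n], [F_n, F_(n-1)]] with Q = [[1,1],[1,0]].
n = 398 = 110001110₂. Square-and-multiply, entries mod 850:
Q^1 = [[1,1],[1,0]]
Q^3 = (Q^1)²·Q = [[3,2],[2,1]]
Q^6 = (Q^3)² = [[13,8],[8,5]]
Q^12 = (Q^6)² = [[233,144],[144,89]]
Q^24 = (Q^12)² = [[225,468],[468,607]]
Q^49 = (Q^24)²·Q = [[275,199],[199,76]]
Q^99 = (Q^49)²·Q = [[625,476],[476,149]]
Q^199 = (Q^99)²·Q = [[475,101],[101,374]]
Q^398 = (Q^199)² = [[376,749],[749,477]]
F_398 mod 850 = Q^398[0][1] = 749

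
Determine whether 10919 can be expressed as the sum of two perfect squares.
Not possible

Factorization: 10919 = 61 × 179
By Fermat: n is sum of two squares iff every prime p ≡ 3 (mod 4) appears to even power.
Prime(s) ≡ 3 (mod 4) with odd exponent: [(179, 1)]
Therefore 10919 cannot be expressed as a² + b².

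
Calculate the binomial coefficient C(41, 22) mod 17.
8

Using Lucas' theorem:
Write n=41 and k=22 in base 17:
n in base 17: [2, 7]
k in base 17: [1, 5]
C(41,22) mod 17 = ∏ C(n_i, k_i) mod 17
Digit binomials (mod 17): C(2,1) = 2; C(7,5) = 21 ≡ 4
Product: 2 × 4 = 8 ≡ 8 (mod 17)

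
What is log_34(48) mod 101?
83

Baby-step giant-step with step n = ⌈√101⌉ = 11.
Baby steps 34^j mod 101 (j:value) for j=0..10: 0:1, 1:34, 2:45, 3:15, 4:5, 5:69, 6:23, 7:75, 8:25, 9:42, 10:14.
Giant-step multiplier: 34^(-11) ≡ 34^(100-11) = 34^89 ≡ 94 (mod 101).
Giant steps γ_i = 48·94^i mod 101: γ_0=48, γ_1=68, γ_2=29, γ_3=100, γ_4=7, γ_5=52, γ_6=40, γ_7=23 (in table at j=6).
x = i·n + j = 7·11 + 6 = 83.
Check: 34^83 ≡ 48 (mod 101).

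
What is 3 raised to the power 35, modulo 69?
9

Repeated squaring. Binary of 35 = 100011.
3^1 ≡ 3 (mod 69); 3^2 ≡ 9 (mod 69); 3^4 ≡ 12 (mod 69); 3^8 ≡ 6 (mod 69); 3^16 ≡ 36 (mod 69); 3^32 ≡ 54 (mod 69)
3^35 = 3^1 × 3^2 × 3^32 ≡ 9 (mod 69)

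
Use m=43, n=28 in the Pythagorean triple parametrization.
(1065, 2408, 2633)

Euclid's formula: a = m² - n², b = 2mn, c = m² + n²
m = 43, n = 28
a = 43² - 28² = 1849 - 784 = 1065
b = 2 × 43 × 28 = 2408
c = 43² + 28² = 1849 + 784 = 2633
Verification: 1065² + 2408² = 1134225 + 5798464 = 6932689 = 2633² ✓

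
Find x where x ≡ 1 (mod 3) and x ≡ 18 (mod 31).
49

Using Chinese Remainder Theorem:
M = 3 × 31 = 93
M1 = 31, M2 = 3
y1 = 31^(-1) mod 3 = 1
y2 = 3^(-1) mod 31 = 21
x = (1×31×1 + 18×3×21) mod 93 = 49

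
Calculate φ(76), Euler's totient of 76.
36

76 = 2^2 × 19
φ(n) = n × ∏(1 - 1/p) for each prime p dividing n
φ(76) = 76 × (1 - 1/2) × (1 - 1/19) = 36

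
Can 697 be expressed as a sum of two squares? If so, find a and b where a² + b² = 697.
11² + 24² (a=11, b=24)

Factorization: 697 = 17 × 41
By Fermat: n is sum of two squares iff every prime p ≡ 3 (mod 4) appears to even power.
All primes ≡ 3 (mod 4) appear to even power.
Search a = 0, 1, 2, … for 697 - a² a perfect square: first hit at a = 11: 697 - 121 = 576 = 24².
697 = 11² + 24² = 121 + 576 ✓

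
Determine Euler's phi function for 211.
210

211 = 211
φ(n) = n × ∏(1 - 1/p) for each prime p dividing n
φ(211) = 211 × (1 - 1/211) = 210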